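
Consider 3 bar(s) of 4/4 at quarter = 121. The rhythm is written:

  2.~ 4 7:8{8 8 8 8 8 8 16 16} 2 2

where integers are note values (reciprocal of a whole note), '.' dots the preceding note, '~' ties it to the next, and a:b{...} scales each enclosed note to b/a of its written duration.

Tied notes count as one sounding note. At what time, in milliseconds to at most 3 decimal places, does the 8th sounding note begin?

note 8 onset = 52/7b = 3683.589ms

1. 0.0ms @ 0 + 1983.471ms (4)
2. 1983.471ms @ 4 + 283.353ms (4/7)
3. 2266.824ms @ 32/7 + 283.353ms (4/7)
4. 2550.177ms @ 36/7 + 283.353ms (4/7)
5. 2833.53ms @ 40/7 + 283.353ms (4/7)
6. 3116.883ms @ 44/7 + 283.353ms (4/7)
7. 3400.236ms @ 48/7 + 283.353ms (4/7)
8. 3683.589ms @ 52/7 + 141.677ms (2/7)
9. 3825.266ms @ 54/7 + 141.677ms (2/7)
10. 3966.942ms @ 8 + 991.736ms (2)
11. 4958.678ms @ 10 + 991.736ms (2)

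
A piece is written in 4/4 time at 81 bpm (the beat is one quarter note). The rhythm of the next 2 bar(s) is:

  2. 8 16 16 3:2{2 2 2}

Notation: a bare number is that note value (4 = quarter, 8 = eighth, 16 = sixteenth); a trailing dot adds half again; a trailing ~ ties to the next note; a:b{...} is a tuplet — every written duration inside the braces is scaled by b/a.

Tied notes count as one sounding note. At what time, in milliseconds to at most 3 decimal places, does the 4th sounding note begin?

1. 0.0ms @ 0 + 2222.222ms (3)
2. 2222.222ms @ 3 + 370.37ms (1/2)
3. 2592.593ms @ 7/2 + 185.185ms (1/4)
4. 2777.778ms @ 15/4 + 185.185ms (1/4)
5. 2962.963ms @ 4 + 987.654ms (4/3)
6. 3950.617ms @ 16/3 + 987.654ms (4/3)
7. 4938.272ms @ 20/3 + 987.654ms (4/3)

note 4 onset = 15/4b = 2777.778ms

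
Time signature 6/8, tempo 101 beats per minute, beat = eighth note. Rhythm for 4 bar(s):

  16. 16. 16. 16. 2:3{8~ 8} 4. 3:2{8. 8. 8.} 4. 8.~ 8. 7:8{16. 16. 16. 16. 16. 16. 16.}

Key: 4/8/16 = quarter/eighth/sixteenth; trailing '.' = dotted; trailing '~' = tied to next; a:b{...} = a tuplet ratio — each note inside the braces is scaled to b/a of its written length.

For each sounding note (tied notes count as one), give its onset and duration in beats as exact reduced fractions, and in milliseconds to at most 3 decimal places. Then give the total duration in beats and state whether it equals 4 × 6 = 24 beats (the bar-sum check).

1) 0.0ms=0b +445.545ms=3/4b
2) 445.545ms=3/4b +445.545ms=3/4b
3) 891.089ms=3/2b +445.545ms=3/4b
4) 1336.634ms=9/4b +445.545ms=3/4b
5) 1782.178ms=3b +1782.178ms=3b
6) 3564.356ms=6b +1782.178ms=3b
7) 5346.535ms=9b +594.059ms=1b
8) 5940.594ms=10b +594.059ms=1b
9) 6534.653ms=11b +594.059ms=1b
10) 7128.713ms=12b +1782.178ms=3b
11) 8910.891ms=15b +1782.178ms=3b
12) 10693.069ms=18b +509.194ms=6/7b
13) 11202.263ms=132/7b +509.194ms=6/7b
14) 11711.457ms=138/7b +509.194ms=6/7b
15) 12220.651ms=144/7b +509.194ms=6/7b
16) 12729.844ms=150/7b +509.194ms=6/7b
17) 13239.038ms=156/7b +509.194ms=6/7b
18) 13748.232ms=162/7b +509.194ms=6/7b
Σ=24b of 24 (101bpm 6/8) — PASS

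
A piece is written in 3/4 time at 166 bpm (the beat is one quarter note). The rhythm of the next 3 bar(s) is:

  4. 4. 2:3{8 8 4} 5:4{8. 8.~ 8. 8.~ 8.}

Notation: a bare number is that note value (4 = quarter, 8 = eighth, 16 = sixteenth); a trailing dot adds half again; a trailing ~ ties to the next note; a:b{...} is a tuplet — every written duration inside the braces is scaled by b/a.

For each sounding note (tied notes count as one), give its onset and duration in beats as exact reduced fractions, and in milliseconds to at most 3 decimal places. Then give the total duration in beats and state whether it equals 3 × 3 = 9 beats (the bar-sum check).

1) 0.0ms=0b +542.169ms=3/2b
2) 542.169ms=3/2b +542.169ms=3/2b
3) 1084.337ms=3b +271.084ms=3/4b
4) 1355.422ms=15/4b +271.084ms=3/4b
5) 1626.506ms=9/2b +542.169ms=3/2b
6) 2168.675ms=6b +216.867ms=3/5b
7) 2385.542ms=33/5b +433.735ms=6/5b
8) 2819.277ms=39/5b +433.735ms=6/5b
Σ=9b of 9 (166bpm 3/4) — PASS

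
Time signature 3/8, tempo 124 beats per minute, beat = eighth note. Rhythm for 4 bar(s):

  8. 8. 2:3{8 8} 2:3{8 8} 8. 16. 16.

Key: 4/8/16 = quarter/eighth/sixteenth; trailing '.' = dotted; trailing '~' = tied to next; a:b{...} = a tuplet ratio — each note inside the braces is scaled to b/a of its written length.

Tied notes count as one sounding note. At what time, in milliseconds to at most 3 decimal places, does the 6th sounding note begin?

note 6 onset = 15/2b = 3629.032ms

1. 0.0ms @ 0 + 725.806ms (3/2)
2. 725.806ms @ 3/2 + 725.806ms (3/2)
3. 1451.613ms @ 3 + 725.806ms (3/2)
4. 2177.419ms @ 9/2 + 725.806ms (3/2)
5. 2903.226ms @ 6 + 725.806ms (3/2)
6. 3629.032ms @ 15/2 + 725.806ms (3/2)
7. 4354.839ms @ 9 + 725.806ms (3/2)
8. 5080.645ms @ 21/2 + 362.903ms (3/4)
9. 5443.548ms @ 45/4 + 362.903ms (3/4)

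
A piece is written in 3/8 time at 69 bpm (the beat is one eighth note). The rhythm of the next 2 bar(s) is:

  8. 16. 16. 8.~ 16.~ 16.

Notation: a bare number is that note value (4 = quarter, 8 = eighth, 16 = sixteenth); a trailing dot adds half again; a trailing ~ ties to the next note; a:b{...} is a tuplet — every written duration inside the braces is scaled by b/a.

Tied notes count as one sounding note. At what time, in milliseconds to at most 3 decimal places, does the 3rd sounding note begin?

1. 0.0ms @ 0 + 1304.348ms (3/2)
2. 1304.348ms @ 3/2 + 652.174ms (3/4)
3. 1956.522ms @ 9/4 + 652.174ms (3/4)
4. 2608.696ms @ 3 + 2608.696ms (3)

note 3 onset = 9/4b = 1956.522ms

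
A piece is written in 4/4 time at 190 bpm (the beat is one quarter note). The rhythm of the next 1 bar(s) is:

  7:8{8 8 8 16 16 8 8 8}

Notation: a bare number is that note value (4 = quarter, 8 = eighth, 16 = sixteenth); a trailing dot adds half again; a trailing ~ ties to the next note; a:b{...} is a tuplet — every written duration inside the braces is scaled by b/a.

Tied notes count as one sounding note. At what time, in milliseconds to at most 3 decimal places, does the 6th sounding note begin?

note 6 onset = 16/7b = 721.805ms

1. 0.0ms @ 0 + 180.451ms (4/7)
2. 180.451ms @ 4/7 + 180.451ms (4/7)
3. 360.902ms @ 8/7 + 180.451ms (4/7)
4. 541.353ms @ 12/7 + 90.226ms (2/7)
5. 631.579ms @ 2 + 90.226ms (2/7)
6. 721.805ms @ 16/7 + 180.451ms (4/7)
7. 902.256ms @ 20/7 + 180.451ms (4/7)
8. 1082.707ms @ 24/7 + 180.451ms (4/7)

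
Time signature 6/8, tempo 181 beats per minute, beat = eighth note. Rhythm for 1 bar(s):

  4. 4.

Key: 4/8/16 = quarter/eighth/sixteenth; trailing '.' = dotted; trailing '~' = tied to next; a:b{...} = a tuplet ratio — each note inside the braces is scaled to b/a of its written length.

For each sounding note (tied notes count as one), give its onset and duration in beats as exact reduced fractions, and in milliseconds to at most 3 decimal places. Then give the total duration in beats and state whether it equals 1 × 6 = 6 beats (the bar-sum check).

1) 0.0ms=0b +994.475ms=3b
2) 994.475ms=3b +994.475ms=3b
Σ=6b of 6 (181bpm 6/8) — PASS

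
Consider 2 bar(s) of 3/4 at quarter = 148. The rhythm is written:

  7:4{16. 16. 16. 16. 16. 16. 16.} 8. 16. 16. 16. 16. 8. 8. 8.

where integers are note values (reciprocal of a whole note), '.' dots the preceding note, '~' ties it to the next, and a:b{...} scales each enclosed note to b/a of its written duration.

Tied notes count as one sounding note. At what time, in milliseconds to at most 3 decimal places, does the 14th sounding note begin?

1. 0.0ms @ 0 + 86.873ms (3/14)
2. 86.873ms @ 3/14 + 86.873ms (3/14)
3. 173.745ms @ 3/7 + 86.873ms (3/14)
4. 260.618ms @ 9/14 + 86.873ms (3/14)
5. 347.49ms @ 6/7 + 86.873ms (3/14)
6. 434.363ms @ 15/14 + 86.873ms (3/14)
7. 521.236ms @ 9/7 + 86.873ms (3/14)
8. 608.108ms @ 3/2 + 304.054ms (3/4)
9. 912.162ms @ 9/4 + 152.027ms (3/8)
10. 1064.189ms @ 21/8 + 152.027ms (3/8)
11. 1216.216ms @ 3 + 152.027ms (3/8)
12. 1368.243ms @ 27/8 + 152.027ms (3/8)
13. 1520.27ms @ 15/4 + 304.054ms (3/4)
14. 1824.324ms @ 9/2 + 304.054ms (3/4)
15. 2128.378ms @ 21/4 + 304.054ms (3/4)

note 14 onset = 9/2b = 1824.324ms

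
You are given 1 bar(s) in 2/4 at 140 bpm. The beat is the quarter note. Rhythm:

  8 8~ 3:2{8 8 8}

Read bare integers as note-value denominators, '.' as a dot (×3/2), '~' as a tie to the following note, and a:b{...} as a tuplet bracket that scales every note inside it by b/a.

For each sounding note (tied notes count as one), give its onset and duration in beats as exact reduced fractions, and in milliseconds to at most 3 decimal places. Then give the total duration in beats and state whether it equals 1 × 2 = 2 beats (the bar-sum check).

1) 0.0ms=0b +214.286ms=1/2b
2) 214.286ms=1/2b +357.143ms=5/6b
3) 571.429ms=4/3b +142.857ms=1/3b
4) 714.286ms=5/3b +142.857ms=1/3b
Σ=2b of 2 (140bpm 2/4) — PASS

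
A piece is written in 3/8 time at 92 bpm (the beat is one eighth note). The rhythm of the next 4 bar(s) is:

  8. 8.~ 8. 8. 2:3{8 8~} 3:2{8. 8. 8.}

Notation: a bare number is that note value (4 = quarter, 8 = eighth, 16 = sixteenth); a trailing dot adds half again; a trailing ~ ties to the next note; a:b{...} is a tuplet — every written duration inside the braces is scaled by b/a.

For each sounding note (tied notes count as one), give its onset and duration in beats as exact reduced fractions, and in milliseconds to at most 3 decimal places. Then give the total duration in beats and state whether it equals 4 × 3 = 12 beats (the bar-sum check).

1) 0.0ms=0b +978.261ms=3/2b
2) 978.261ms=3/2b +1956.522ms=3b
3) 2934.783ms=9/2b +978.261ms=3/2b
4) 3913.043ms=6b +978.261ms=3/2b
5) 4891.304ms=15/2b +1630.435ms=5/2b
6) 6521.739ms=10b +652.174ms=1b
7) 7173.913ms=11b +652.174ms=1b
Σ=12b of 12 (92bpm 3/8) — PASS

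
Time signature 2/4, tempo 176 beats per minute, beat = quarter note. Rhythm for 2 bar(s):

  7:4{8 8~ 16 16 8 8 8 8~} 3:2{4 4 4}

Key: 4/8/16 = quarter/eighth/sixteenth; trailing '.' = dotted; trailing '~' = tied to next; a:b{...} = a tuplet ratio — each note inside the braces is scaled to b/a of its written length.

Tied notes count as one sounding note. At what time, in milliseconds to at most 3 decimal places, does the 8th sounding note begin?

note 8 onset = 8/3b = 909.091ms

1. 0.0ms @ 0 + 97.403ms (2/7)
2. 97.403ms @ 2/7 + 146.104ms (3/7)
3. 243.506ms @ 5/7 + 48.701ms (1/7)
4. 292.208ms @ 6/7 + 97.403ms (2/7)
5. 389.61ms @ 8/7 + 97.403ms (2/7)
6. 487.013ms @ 10/7 + 97.403ms (2/7)
7. 584.416ms @ 12/7 + 324.675ms (20/21)
8. 909.091ms @ 8/3 + 227.273ms (2/3)
9. 1136.364ms @ 10/3 + 227.273ms (2/3)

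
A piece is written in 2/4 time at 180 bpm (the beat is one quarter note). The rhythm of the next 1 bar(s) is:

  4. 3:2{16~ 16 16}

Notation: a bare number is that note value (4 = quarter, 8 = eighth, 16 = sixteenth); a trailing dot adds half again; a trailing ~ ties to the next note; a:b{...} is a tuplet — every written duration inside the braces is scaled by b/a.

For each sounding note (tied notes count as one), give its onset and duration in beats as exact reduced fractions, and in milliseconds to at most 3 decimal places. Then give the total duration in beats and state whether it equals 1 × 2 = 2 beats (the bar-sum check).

1) 0.0ms=0b +500.0ms=3/2b
2) 500.0ms=3/2b +111.111ms=1/3b
3) 611.111ms=11/6b +55.556ms=1/6b
Σ=2b of 2 (180bpm 2/4) — PASS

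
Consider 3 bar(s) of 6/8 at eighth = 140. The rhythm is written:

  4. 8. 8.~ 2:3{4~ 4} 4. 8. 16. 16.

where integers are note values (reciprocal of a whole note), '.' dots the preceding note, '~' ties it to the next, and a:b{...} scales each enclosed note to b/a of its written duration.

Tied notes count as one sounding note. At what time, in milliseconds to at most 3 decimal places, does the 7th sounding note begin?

1. 0.0ms @ 0 + 1285.714ms (3)
2. 1285.714ms @ 3 + 642.857ms (3/2)
3. 1928.571ms @ 9/2 + 3214.286ms (15/2)
4. 5142.857ms @ 12 + 1285.714ms (3)
5. 6428.571ms @ 15 + 642.857ms (3/2)
6. 7071.429ms @ 33/2 + 321.429ms (3/4)
7. 7392.857ms @ 69/4 + 321.429ms (3/4)

note 7 onset = 69/4b = 7392.857ms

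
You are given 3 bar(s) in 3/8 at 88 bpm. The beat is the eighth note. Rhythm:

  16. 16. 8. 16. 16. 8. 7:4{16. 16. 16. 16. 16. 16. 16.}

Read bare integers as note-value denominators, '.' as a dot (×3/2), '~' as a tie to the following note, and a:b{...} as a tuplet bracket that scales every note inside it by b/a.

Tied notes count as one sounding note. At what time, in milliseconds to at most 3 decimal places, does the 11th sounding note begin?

note 11 onset = 54/7b = 5259.74ms

1. 0.0ms @ 0 + 511.364ms (3/4)
2. 511.364ms @ 3/4 + 511.364ms (3/4)
3. 1022.727ms @ 3/2 + 1022.727ms (3/2)
4. 2045.455ms @ 3 + 511.364ms (3/4)
5. 2556.818ms @ 15/4 + 511.364ms (3/4)
6. 3068.182ms @ 9/2 + 1022.727ms (3/2)
7. 4090.909ms @ 6 + 292.208ms (3/7)
8. 4383.117ms @ 45/7 + 292.208ms (3/7)
9. 4675.325ms @ 48/7 + 292.208ms (3/7)
10. 4967.532ms @ 51/7 + 292.208ms (3/7)
11. 5259.74ms @ 54/7 + 292.208ms (3/7)
12. 5551.948ms @ 57/7 + 292.208ms (3/7)
13. 5844.156ms @ 60/7 + 292.208ms (3/7)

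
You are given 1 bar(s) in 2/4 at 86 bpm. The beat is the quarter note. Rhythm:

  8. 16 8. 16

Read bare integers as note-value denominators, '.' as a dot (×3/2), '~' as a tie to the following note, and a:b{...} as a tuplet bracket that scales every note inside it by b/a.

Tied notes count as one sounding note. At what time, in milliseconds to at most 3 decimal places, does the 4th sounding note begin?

1. 0.0ms @ 0 + 523.256ms (3/4)
2. 523.256ms @ 3/4 + 174.419ms (1/4)
3. 697.674ms @ 1 + 523.256ms (3/4)
4. 1220.93ms @ 7/4 + 174.419ms (1/4)

note 4 onset = 7/4b = 1220.93ms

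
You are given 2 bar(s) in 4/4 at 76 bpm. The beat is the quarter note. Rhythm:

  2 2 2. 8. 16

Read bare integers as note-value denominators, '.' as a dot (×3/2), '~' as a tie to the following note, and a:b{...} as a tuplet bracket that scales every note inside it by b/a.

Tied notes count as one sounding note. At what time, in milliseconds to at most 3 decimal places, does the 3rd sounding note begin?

1. 0.0ms @ 0 + 1578.947ms (2)
2. 1578.947ms @ 2 + 1578.947ms (2)
3. 3157.895ms @ 4 + 2368.421ms (3)
4. 5526.316ms @ 7 + 592.105ms (3/4)
5. 6118.421ms @ 31/4 + 197.368ms (1/4)

note 3 onset = 4b = 3157.895ms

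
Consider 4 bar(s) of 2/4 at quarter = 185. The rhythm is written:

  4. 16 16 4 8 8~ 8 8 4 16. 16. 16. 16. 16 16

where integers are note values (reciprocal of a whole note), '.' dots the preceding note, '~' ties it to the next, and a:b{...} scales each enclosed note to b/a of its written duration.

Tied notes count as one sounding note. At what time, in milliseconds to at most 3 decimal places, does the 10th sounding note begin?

note 10 onset = 51/8b = 2067.568ms

1. 0.0ms @ 0 + 486.486ms (3/2)
2. 486.486ms @ 3/2 + 81.081ms (1/4)
3. 567.568ms @ 7/4 + 81.081ms (1/4)
4. 648.649ms @ 2 + 324.324ms (1)
5. 972.973ms @ 3 + 162.162ms (1/2)
6. 1135.135ms @ 7/2 + 324.324ms (1)
7. 1459.459ms @ 9/2 + 162.162ms (1/2)
8. 1621.622ms @ 5 + 324.324ms (1)
9. 1945.946ms @ 6 + 121.622ms (3/8)
10. 2067.568ms @ 51/8 + 121.622ms (3/8)
11. 2189.189ms @ 27/4 + 121.622ms (3/8)
12. 2310.811ms @ 57/8 + 121.622ms (3/8)
13. 2432.432ms @ 15/2 + 81.081ms (1/4)
14. 2513.514ms @ 31/4 + 81.081ms (1/4)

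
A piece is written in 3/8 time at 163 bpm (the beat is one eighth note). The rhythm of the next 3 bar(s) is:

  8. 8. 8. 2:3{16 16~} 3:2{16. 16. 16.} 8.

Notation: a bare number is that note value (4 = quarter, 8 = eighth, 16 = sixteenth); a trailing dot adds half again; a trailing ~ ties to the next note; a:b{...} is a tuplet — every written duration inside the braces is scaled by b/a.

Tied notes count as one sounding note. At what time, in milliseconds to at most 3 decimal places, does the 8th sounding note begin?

note 8 onset = 15/2b = 2760.736ms

1. 0.0ms @ 0 + 552.147ms (3/2)
2. 552.147ms @ 3/2 + 552.147ms (3/2)
3. 1104.294ms @ 3 + 552.147ms (3/2)
4. 1656.442ms @ 9/2 + 276.074ms (3/4)
5. 1932.515ms @ 21/4 + 460.123ms (5/4)
6. 2392.638ms @ 13/2 + 184.049ms (1/2)
7. 2576.687ms @ 7 + 184.049ms (1/2)
8. 2760.736ms @ 15/2 + 552.147ms (3/2)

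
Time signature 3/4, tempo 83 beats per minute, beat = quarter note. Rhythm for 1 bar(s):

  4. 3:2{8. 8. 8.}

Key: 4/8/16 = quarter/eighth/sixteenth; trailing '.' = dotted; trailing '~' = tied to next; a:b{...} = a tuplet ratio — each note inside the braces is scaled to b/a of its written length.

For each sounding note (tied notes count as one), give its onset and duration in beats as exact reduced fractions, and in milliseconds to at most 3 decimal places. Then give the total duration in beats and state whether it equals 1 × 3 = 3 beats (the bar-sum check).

1) 0.0ms=0b +1084.337ms=3/2b
2) 1084.337ms=3/2b +361.446ms=1/2b
3) 1445.783ms=2b +361.446ms=1/2b
4) 1807.229ms=5/2b +361.446ms=1/2b
Σ=3b of 3 (83bpm 3/4) — PASS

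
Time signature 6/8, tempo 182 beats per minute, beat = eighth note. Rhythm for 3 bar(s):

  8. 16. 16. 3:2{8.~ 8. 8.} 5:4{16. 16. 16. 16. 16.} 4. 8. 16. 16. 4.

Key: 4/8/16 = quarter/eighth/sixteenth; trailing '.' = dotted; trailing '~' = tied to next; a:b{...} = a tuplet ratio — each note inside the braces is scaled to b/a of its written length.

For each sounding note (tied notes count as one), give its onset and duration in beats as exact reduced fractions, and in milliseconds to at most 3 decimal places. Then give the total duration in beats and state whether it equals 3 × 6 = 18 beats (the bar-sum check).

1) 0.0ms=0b +494.505ms=3/2b
2) 494.505ms=3/2b +247.253ms=3/4b
3) 741.758ms=9/4b +247.253ms=3/4b
4) 989.011ms=3b +659.341ms=2b
5) 1648.352ms=5b +329.67ms=1b
6) 1978.022ms=6b +197.802ms=3/5b
7) 2175.824ms=33/5b +197.802ms=3/5b
8) 2373.626ms=36/5b +197.802ms=3/5b
9) 2571.429ms=39/5b +197.802ms=3/5b
10) 2769.231ms=42/5b +197.802ms=3/5b
11) 2967.033ms=9b +989.011ms=3b
12) 3956.044ms=12b +494.505ms=3/2b
13) 4450.549ms=27/2b +247.253ms=3/4b
14) 4697.802ms=57/4b +247.253ms=3/4b
15) 4945.055ms=15b +989.011ms=3b
Σ=18b of 18 (182bpm 6/8) — PASS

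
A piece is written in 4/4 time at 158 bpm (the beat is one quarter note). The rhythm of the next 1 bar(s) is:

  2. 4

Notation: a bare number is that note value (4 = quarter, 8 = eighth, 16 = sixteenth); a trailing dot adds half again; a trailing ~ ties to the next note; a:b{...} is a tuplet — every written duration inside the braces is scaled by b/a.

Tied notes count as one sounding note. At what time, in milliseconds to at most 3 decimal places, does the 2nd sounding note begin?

1. 0.0ms @ 0 + 1139.241ms (3)
2. 1139.241ms @ 3 + 379.747ms (1)

note 2 onset = 3b = 1139.241ms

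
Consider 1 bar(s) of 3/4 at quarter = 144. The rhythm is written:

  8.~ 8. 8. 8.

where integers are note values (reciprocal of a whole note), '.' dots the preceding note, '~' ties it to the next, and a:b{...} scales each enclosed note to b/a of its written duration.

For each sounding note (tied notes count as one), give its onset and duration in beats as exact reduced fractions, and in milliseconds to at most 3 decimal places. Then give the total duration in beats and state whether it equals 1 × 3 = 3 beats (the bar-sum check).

1) 0.0ms=0b +625.0ms=3/2b
2) 625.0ms=3/2b +312.5ms=3/4b
3) 937.5ms=9/4b +312.5ms=3/4b
Σ=3b of 3 (144bpm 3/4) — PASS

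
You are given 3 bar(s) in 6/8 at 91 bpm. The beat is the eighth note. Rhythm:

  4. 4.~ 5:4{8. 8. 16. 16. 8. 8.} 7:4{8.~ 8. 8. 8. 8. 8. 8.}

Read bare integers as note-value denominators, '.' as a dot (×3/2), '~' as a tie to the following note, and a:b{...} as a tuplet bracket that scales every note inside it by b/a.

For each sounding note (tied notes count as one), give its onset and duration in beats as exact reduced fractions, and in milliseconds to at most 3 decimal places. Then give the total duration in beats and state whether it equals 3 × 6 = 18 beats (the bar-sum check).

1) 0.0ms=0b +1978.022ms=3b
2) 1978.022ms=3b +2769.231ms=21/5b
3) 4747.253ms=36/5b +791.209ms=6/5b
4) 5538.462ms=42/5b +395.604ms=3/5b
5) 5934.066ms=9b +395.604ms=3/5b
6) 6329.67ms=48/5b +791.209ms=6/5b
7) 7120.879ms=54/5b +791.209ms=6/5b
8) 7912.088ms=12b +1130.298ms=12/7b
9) 9042.386ms=96/7b +565.149ms=6/7b
10) 9607.535ms=102/7b +565.149ms=6/7b
11) 10172.684ms=108/7b +565.149ms=6/7b
12) 10737.834ms=114/7b +565.149ms=6/7b
13) 11302.983ms=120/7b +565.149ms=6/7b
Σ=18b of 18 (91bpm 6/8) — PASS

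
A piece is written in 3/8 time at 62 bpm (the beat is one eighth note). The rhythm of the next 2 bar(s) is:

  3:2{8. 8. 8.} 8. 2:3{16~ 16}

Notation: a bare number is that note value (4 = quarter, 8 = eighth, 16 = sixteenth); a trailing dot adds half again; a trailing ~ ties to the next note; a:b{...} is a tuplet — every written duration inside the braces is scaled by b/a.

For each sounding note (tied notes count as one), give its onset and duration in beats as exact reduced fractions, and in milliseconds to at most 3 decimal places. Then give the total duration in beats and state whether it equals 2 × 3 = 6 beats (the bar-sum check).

1) 0.0ms=0b +967.742ms=1b
2) 967.742ms=1b +967.742ms=1b
3) 1935.484ms=2b +967.742ms=1b
4) 2903.226ms=3b +1451.613ms=3/2b
5) 4354.839ms=9/2b +1451.613ms=3/2b
Σ=6b of 6 (62bpm 3/8) — PASS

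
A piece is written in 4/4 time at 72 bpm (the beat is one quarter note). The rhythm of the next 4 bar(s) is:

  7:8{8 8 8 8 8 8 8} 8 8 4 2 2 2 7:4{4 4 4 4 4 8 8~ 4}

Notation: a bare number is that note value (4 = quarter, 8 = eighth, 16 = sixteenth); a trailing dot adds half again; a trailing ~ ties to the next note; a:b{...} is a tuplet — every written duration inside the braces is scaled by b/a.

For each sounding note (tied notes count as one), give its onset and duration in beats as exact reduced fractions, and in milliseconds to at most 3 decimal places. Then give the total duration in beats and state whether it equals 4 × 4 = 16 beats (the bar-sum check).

1) 0.0ms=0b +476.19ms=4/7b
2) 476.19ms=4/7b +476.19ms=4/7b
3) 952.381ms=8/7b +476.19ms=4/7b
4) 1428.571ms=12/7b +476.19ms=4/7b
5) 1904.762ms=16/7b +476.19ms=4/7b
6) 2380.952ms=20/7b +476.19ms=4/7b
7) 2857.143ms=24/7b +476.19ms=4/7b
8) 3333.333ms=4b +416.667ms=1/2b
9) 3750.0ms=9/2b +416.667ms=1/2b
10) 4166.667ms=5b +833.333ms=1b
11) 5000.0ms=6b +1666.667ms=2b
12) 6666.667ms=8b +1666.667ms=2b
13) 8333.333ms=10b +1666.667ms=2b
14) 10000.0ms=12b +476.19ms=4/7b
15) 10476.19ms=88/7b +476.19ms=4/7b
16) 10952.381ms=92/7b +476.19ms=4/7b
17) 11428.571ms=96/7b +476.19ms=4/7b
18) 11904.762ms=100/7b +476.19ms=4/7b
19) 12380.952ms=104/7b +238.095ms=2/7b
20) 12619.048ms=106/7b +714.286ms=6/7b
Σ=16b of 16 (72bpm 4/4) — PASS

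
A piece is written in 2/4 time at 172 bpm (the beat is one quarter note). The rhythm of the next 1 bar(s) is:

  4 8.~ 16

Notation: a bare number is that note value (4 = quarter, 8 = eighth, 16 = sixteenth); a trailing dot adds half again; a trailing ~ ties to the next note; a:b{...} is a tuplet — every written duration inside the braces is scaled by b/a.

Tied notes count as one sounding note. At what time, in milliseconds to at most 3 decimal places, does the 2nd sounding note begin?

1. 0.0ms @ 0 + 348.837ms (1)
2. 348.837ms @ 1 + 348.837ms (1)

note 2 onset = 1b = 348.837ms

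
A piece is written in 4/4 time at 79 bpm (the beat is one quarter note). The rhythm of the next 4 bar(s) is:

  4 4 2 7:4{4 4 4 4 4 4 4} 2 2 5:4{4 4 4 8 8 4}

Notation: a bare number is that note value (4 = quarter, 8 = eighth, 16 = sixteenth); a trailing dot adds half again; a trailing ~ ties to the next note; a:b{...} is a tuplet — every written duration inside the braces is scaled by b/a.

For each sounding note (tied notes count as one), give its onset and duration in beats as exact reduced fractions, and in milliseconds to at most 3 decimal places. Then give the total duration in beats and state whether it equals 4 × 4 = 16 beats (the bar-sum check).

1) 0.0ms=0b +759.494ms=1b
2) 759.494ms=1b +759.494ms=1b
3) 1518.987ms=2b +1518.987ms=2b
4) 3037.975ms=4b +433.996ms=4/7b
5) 3471.971ms=32/7b +433.996ms=4/7b
6) 3905.967ms=36/7b +433.996ms=4/7b
7) 4339.964ms=40/7b +433.996ms=4/7b
8) 4773.96ms=44/7b +433.996ms=4/7b
9) 5207.957ms=48/7b +433.996ms=4/7b
10) 5641.953ms=52/7b +433.996ms=4/7b
11) 6075.949ms=8b +1518.987ms=2b
12) 7594.937ms=10b +1518.987ms=2b
13) 9113.924ms=12b +607.595ms=4/5b
14) 9721.519ms=64/5b +607.595ms=4/5b
15) 10329.114ms=68/5b +607.595ms=4/5b
16) 10936.709ms=72/5b +303.797ms=2/5b
17) 11240.506ms=74/5b +303.797ms=2/5b
18) 11544.304ms=76/5b +607.595ms=4/5b
Σ=16b of 16 (79bpm 4/4) — PASS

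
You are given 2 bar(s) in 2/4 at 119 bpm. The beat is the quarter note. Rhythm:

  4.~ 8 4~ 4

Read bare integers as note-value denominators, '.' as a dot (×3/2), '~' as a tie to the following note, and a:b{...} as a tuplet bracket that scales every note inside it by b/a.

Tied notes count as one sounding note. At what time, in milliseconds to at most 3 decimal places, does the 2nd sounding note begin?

1. 0.0ms @ 0 + 1008.403ms (2)
2. 1008.403ms @ 2 + 1008.403ms (2)

note 2 onset = 2b = 1008.403ms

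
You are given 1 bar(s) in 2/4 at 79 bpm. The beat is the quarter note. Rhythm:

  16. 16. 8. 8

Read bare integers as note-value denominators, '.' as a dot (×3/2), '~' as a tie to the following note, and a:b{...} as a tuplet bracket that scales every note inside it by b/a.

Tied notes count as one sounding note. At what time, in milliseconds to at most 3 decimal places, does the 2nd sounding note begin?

1. 0.0ms @ 0 + 284.81ms (3/8)
2. 284.81ms @ 3/8 + 284.81ms (3/8)
3. 569.62ms @ 3/4 + 569.62ms (3/4)
4. 1139.241ms @ 3/2 + 379.747ms (1/2)

note 2 onset = 3/8b = 284.81ms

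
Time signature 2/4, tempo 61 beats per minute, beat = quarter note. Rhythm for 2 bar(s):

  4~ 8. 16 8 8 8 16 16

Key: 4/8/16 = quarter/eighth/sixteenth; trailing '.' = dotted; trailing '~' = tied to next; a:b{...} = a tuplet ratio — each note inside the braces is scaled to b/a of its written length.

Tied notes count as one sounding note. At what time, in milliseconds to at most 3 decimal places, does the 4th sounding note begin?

note 4 onset = 5/2b = 2459.016ms

1. 0.0ms @ 0 + 1721.311ms (7/4)
2. 1721.311ms @ 7/4 + 245.902ms (1/4)
3. 1967.213ms @ 2 + 491.803ms (1/2)
4. 2459.016ms @ 5/2 + 491.803ms (1/2)
5. 2950.82ms @ 3 + 491.803ms (1/2)
6. 3442.623ms @ 7/2 + 245.902ms (1/4)
7. 3688.525ms @ 15/4 + 245.902ms (1/4)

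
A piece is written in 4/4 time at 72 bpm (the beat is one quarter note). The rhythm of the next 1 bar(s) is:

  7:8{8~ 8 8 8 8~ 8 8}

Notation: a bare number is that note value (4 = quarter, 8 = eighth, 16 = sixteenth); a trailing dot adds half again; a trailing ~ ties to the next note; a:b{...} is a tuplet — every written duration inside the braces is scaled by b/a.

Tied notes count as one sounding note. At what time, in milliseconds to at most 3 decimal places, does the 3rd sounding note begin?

note 3 onset = 12/7b = 1428.571ms

1. 0.0ms @ 0 + 952.381ms (8/7)
2. 952.381ms @ 8/7 + 476.19ms (4/7)
3. 1428.571ms @ 12/7 + 476.19ms (4/7)
4. 1904.762ms @ 16/7 + 952.381ms (8/7)
5. 2857.143ms @ 24/7 + 476.19ms (4/7)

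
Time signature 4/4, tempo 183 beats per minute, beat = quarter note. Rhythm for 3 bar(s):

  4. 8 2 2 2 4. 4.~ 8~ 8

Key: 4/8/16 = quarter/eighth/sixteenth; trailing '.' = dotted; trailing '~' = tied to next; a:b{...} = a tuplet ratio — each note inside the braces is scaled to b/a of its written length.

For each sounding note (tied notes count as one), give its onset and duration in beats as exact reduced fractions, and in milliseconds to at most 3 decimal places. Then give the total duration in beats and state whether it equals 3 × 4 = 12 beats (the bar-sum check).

1) 0.0ms=0b +491.803ms=3/2b
2) 491.803ms=3/2b +163.934ms=1/2b
3) 655.738ms=2b +655.738ms=2b
4) 1311.475ms=4b +655.738ms=2b
5) 1967.213ms=6b +655.738ms=2b
6) 2622.951ms=8b +491.803ms=3/2b
7) 3114.754ms=19/2b +819.672ms=5/2b
Σ=12b of 12 (183bpm 4/4) — PASS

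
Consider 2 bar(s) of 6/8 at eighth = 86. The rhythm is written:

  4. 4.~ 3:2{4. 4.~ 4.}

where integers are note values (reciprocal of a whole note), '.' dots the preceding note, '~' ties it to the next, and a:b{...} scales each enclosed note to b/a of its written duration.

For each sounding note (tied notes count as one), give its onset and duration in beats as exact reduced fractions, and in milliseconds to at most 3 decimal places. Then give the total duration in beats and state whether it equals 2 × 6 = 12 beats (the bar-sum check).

1) 0.0ms=0b +2093.023ms=3b
2) 2093.023ms=3b +3488.372ms=5b
3) 5581.395ms=8b +2790.698ms=4b
Σ=12b of 12 (86bpm 6/8) — PASS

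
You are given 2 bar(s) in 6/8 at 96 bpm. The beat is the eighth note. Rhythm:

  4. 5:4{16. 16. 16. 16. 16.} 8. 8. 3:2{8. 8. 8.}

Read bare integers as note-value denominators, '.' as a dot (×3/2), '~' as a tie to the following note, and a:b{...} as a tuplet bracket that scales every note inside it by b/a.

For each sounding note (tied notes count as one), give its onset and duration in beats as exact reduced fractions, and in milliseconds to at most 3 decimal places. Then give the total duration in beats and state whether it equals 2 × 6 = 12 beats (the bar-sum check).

1) 0.0ms=0b +1875.0ms=3b
2) 1875.0ms=3b +375.0ms=3/5b
3) 2250.0ms=18/5b +375.0ms=3/5b
4) 2625.0ms=21/5b +375.0ms=3/5b
5) 3000.0ms=24/5b +375.0ms=3/5b
6) 3375.0ms=27/5b +375.0ms=3/5b
7) 3750.0ms=6b +937.5ms=3/2b
8) 4687.5ms=15/2b +937.5ms=3/2b
9) 5625.0ms=9b +625.0ms=1b
10) 6250.0ms=10b +625.0ms=1b
11) 6875.0ms=11b +625.0ms=1b
Σ=12b of 12 (96bpm 6/8) — PASS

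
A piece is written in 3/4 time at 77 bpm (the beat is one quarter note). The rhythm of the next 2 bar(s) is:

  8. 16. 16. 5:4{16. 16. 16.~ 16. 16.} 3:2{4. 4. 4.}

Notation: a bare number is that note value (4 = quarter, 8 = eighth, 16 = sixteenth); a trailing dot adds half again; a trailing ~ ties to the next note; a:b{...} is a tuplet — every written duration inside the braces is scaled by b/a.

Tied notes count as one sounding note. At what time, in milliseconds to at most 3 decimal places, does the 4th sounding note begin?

1. 0.0ms @ 0 + 584.416ms (3/4)
2. 584.416ms @ 3/4 + 292.208ms (3/8)
3. 876.623ms @ 9/8 + 292.208ms (3/8)
4. 1168.831ms @ 3/2 + 233.766ms (3/10)
5. 1402.597ms @ 9/5 + 233.766ms (3/10)
6. 1636.364ms @ 21/10 + 467.532ms (3/5)
7. 2103.896ms @ 27/10 + 233.766ms (3/10)
8. 2337.662ms @ 3 + 779.221ms (1)
9. 3116.883ms @ 4 + 779.221ms (1)
10. 3896.104ms @ 5 + 779.221ms (1)

note 4 onset = 3/2b = 1168.831ms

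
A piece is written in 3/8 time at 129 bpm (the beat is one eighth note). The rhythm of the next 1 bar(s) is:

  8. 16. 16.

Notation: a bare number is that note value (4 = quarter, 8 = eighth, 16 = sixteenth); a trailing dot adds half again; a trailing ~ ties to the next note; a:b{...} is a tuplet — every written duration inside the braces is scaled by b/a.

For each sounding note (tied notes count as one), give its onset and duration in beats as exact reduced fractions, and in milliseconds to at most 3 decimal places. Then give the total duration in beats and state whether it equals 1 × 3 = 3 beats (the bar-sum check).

1) 0.0ms=0b +697.674ms=3/2b
2) 697.674ms=3/2b +348.837ms=3/4b
3) 1046.512ms=9/4b +348.837ms=3/4b
Σ=3b of 3 (129bpm 3/8) — PASS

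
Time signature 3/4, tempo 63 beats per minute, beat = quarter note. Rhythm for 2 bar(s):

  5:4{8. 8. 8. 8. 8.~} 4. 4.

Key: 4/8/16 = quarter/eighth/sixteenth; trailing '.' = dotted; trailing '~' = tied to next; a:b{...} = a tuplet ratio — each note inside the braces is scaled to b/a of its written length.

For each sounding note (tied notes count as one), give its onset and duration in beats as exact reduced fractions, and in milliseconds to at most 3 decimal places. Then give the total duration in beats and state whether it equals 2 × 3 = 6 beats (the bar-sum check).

1) 0.0ms=0b +571.429ms=3/5b
2) 571.429ms=3/5b +571.429ms=3/5b
3) 1142.857ms=6/5b +571.429ms=3/5b
4) 1714.286ms=9/5b +571.429ms=3/5b
5) 2285.714ms=12/5b +2000.0ms=21/10b
6) 4285.714ms=9/2b +1428.571ms=3/2b
Σ=6b of 6 (63bpm 3/4) — PASS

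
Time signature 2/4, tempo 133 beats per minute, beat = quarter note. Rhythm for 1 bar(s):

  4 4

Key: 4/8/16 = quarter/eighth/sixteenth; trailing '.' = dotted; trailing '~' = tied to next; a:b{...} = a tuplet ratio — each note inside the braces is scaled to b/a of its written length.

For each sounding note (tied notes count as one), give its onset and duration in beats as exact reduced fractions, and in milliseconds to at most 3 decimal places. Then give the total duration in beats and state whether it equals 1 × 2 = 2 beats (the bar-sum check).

1) 0.0ms=0b +451.128ms=1b
2) 451.128ms=1b +451.128ms=1b
Σ=2b of 2 (133bpm 2/4) — PASS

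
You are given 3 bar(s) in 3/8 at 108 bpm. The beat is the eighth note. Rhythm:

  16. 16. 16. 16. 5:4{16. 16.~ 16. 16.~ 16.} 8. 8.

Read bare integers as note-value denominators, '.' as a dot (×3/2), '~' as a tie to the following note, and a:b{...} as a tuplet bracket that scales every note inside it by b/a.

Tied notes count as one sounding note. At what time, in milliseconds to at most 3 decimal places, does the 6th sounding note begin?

note 6 onset = 18/5b = 2000.0ms

1. 0.0ms @ 0 + 416.667ms (3/4)
2. 416.667ms @ 3/4 + 416.667ms (3/4)
3. 833.333ms @ 3/2 + 416.667ms (3/4)
4. 1250.0ms @ 9/4 + 416.667ms (3/4)
5. 1666.667ms @ 3 + 333.333ms (3/5)
6. 2000.0ms @ 18/5 + 666.667ms (6/5)
7. 2666.667ms @ 24/5 + 666.667ms (6/5)
8. 3333.333ms @ 6 + 833.333ms (3/2)
9. 4166.667ms @ 15/2 + 833.333ms (3/2)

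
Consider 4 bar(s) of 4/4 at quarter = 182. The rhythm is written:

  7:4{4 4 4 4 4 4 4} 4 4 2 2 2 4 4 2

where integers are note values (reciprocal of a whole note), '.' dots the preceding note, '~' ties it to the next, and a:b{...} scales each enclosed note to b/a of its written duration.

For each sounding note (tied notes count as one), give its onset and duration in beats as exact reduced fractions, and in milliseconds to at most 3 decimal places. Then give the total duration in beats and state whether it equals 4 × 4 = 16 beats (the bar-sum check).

1) 0.0ms=0b +188.383ms=4/7b
2) 188.383ms=4/7b +188.383ms=4/7b
3) 376.766ms=8/7b +188.383ms=4/7b
4) 565.149ms=12/7b +188.383ms=4/7b
5) 753.532ms=16/7b +188.383ms=4/7b
6) 941.915ms=20/7b +188.383ms=4/7b
7) 1130.298ms=24/7b +188.383ms=4/7b
8) 1318.681ms=4b +329.67ms=1b
9) 1648.352ms=5b +329.67ms=1b
10) 1978.022ms=6b +659.341ms=2b
11) 2637.363ms=8b +659.341ms=2b
12) 3296.703ms=10b +659.341ms=2b
13) 3956.044ms=12b +329.67ms=1b
14) 4285.714ms=13b +329.67ms=1b
15) 4615.385ms=14b +659.341ms=2b
Σ=16b of 16 (182bpm 4/4) — PASS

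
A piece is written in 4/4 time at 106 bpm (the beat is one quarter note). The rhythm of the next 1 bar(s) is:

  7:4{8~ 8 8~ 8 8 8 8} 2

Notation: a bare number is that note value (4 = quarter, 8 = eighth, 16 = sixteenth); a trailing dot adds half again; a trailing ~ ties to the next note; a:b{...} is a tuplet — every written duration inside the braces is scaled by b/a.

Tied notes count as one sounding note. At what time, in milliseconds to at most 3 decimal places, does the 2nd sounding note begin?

note 2 onset = 4/7b = 323.45ms

1. 0.0ms @ 0 + 323.45ms (4/7)
2. 323.45ms @ 4/7 + 323.45ms (4/7)
3. 646.9ms @ 8/7 + 161.725ms (2/7)
4. 808.625ms @ 10/7 + 161.725ms (2/7)
5. 970.35ms @ 12/7 + 161.725ms (2/7)
6. 1132.075ms @ 2 + 1132.075ms (2)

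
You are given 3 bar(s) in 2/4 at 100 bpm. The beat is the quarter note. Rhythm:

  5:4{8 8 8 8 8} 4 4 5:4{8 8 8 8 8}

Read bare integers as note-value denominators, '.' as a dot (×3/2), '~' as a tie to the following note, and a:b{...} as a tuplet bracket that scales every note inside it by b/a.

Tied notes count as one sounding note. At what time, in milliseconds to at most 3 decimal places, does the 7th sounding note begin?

note 7 onset = 3b = 1800.0ms

1. 0.0ms @ 0 + 240.0ms (2/5)
2. 240.0ms @ 2/5 + 240.0ms (2/5)
3. 480.0ms @ 4/5 + 240.0ms (2/5)
4. 720.0ms @ 6/5 + 240.0ms (2/5)
5. 960.0ms @ 8/5 + 240.0ms (2/5)
6. 1200.0ms @ 2 + 600.0ms (1)
7. 1800.0ms @ 3 + 600.0ms (1)
8. 2400.0ms @ 4 + 240.0ms (2/5)
9. 2640.0ms @ 22/5 + 240.0ms (2/5)
10. 2880.0ms @ 24/5 + 240.0ms (2/5)
11. 3120.0ms @ 26/5 + 240.0ms (2/5)
12. 3360.0ms @ 28/5 + 240.0ms (2/5)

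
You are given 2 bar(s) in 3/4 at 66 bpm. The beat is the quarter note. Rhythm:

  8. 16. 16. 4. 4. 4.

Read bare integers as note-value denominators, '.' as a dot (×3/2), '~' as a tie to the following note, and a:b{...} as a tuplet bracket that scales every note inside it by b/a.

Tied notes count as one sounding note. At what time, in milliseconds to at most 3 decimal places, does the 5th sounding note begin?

note 5 onset = 3b = 2727.273ms

1. 0.0ms @ 0 + 681.818ms (3/4)
2. 681.818ms @ 3/4 + 340.909ms (3/8)
3. 1022.727ms @ 9/8 + 340.909ms (3/8)
4. 1363.636ms @ 3/2 + 1363.636ms (3/2)
5. 2727.273ms @ 3 + 1363.636ms (3/2)
6. 4090.909ms @ 9/2 + 1363.636ms (3/2)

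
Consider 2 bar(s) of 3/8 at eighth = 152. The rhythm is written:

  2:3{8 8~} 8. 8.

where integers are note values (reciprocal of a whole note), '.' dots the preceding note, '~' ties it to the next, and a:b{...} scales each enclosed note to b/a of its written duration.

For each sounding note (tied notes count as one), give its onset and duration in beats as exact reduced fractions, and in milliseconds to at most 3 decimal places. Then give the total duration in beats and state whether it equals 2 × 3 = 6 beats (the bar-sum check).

1) 0.0ms=0b +592.105ms=3/2b
2) 592.105ms=3/2b +1184.211ms=3b
3) 1776.316ms=9/2b +592.105ms=3/2b
Σ=6b of 6 (152bpm 3/8) — PASS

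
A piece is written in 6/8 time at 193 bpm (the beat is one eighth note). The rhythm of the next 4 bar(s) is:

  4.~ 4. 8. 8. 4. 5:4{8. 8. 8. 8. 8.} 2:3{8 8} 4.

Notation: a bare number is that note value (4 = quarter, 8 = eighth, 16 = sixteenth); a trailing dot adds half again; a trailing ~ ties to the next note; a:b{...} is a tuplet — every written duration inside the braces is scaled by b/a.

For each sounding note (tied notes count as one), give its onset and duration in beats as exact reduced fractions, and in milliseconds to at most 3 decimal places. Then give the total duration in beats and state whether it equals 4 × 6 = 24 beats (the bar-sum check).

1) 0.0ms=0b +1865.285ms=6b
2) 1865.285ms=6b +466.321ms=3/2b
3) 2331.606ms=15/2b +466.321ms=3/2b
4) 2797.927ms=9b +932.642ms=3b
5) 3730.57ms=12b +373.057ms=6/5b
6) 4103.627ms=66/5b +373.057ms=6/5b
7) 4476.684ms=72/5b +373.057ms=6/5b
8) 4849.741ms=78/5b +373.057ms=6/5b
9) 5222.798ms=84/5b +373.057ms=6/5b
10) 5595.855ms=18b +466.321ms=3/2b
11) 6062.176ms=39/2b +466.321ms=3/2b
12) 6528.497ms=21b +932.642ms=3b
Σ=24b of 24 (193bpm 6/8) — PASS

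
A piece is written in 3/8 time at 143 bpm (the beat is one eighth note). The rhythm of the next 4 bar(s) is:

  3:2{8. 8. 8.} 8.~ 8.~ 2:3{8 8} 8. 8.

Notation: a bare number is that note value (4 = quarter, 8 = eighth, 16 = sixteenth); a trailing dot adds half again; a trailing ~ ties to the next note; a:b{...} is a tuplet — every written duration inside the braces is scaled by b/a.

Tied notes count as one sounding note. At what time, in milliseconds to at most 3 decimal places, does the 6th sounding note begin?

note 6 onset = 9b = 3776.224ms

1. 0.0ms @ 0 + 419.58ms (1)
2. 419.58ms @ 1 + 419.58ms (1)
3. 839.161ms @ 2 + 419.58ms (1)
4. 1258.741ms @ 3 + 1888.112ms (9/2)
5. 3146.853ms @ 15/2 + 629.371ms (3/2)
6. 3776.224ms @ 9 + 629.371ms (3/2)
7. 4405.594ms @ 21/2 + 629.371ms (3/2)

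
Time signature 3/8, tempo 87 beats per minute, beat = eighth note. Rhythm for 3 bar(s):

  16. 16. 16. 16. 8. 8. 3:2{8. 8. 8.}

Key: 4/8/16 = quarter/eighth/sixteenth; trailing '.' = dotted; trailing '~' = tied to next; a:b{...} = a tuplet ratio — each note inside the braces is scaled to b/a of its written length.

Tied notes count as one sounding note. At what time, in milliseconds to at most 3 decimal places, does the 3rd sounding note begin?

1. 0.0ms @ 0 + 517.241ms (3/4)
2. 517.241ms @ 3/4 + 517.241ms (3/4)
3. 1034.483ms @ 3/2 + 517.241ms (3/4)
4. 1551.724ms @ 9/4 + 517.241ms (3/4)
5. 2068.966ms @ 3 + 1034.483ms (3/2)
6. 3103.448ms @ 9/2 + 1034.483ms (3/2)
7. 4137.931ms @ 6 + 689.655ms (1)
8. 4827.586ms @ 7 + 689.655ms (1)
9. 5517.241ms @ 8 + 689.655ms (1)

note 3 onset = 3/2b = 1034.483ms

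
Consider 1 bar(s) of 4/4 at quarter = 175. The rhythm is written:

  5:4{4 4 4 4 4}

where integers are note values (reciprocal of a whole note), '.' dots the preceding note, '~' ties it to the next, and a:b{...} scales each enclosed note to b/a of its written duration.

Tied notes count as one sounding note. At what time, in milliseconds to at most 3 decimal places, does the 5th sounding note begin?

1. 0.0ms @ 0 + 274.286ms (4/5)
2. 274.286ms @ 4/5 + 274.286ms (4/5)
3. 548.571ms @ 8/5 + 274.286ms (4/5)
4. 822.857ms @ 12/5 + 274.286ms (4/5)
5. 1097.143ms @ 16/5 + 274.286ms (4/5)

note 5 onset = 16/5b = 1097.143ms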